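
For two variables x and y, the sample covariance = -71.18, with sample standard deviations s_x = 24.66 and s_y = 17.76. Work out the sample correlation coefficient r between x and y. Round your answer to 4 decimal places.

-0.1625

r = Cov(x,y) / (s_x · s_y) = -71.18 / (24.66 × 17.76)
  = -71.18 / 437.9616 ≈ -0.1625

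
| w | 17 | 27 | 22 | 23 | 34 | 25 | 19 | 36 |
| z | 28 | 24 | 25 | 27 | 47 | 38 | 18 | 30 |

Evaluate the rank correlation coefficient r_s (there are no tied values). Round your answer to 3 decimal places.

0.500

Rank w: 1, 6, 3, 4, 7, 5, 2, 8
Rank z: 5, 2, 3, 4, 8, 7, 1, 6
d = rank(w) − rank(z): -4, 4, 0, 0, -1, -2, 1, 2; Σd² = 42
ρ = 1 − 6Σd² / [n(n²−1)] = 1 − 6×42 / (8×63) = 1 − 252/504 ≈ 0.500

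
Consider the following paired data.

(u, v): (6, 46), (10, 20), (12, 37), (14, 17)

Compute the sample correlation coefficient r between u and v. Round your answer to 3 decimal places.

n = 4, Σu = 42, Σv = 120, Σu² = 476, Σv² = 4174, Σuv = 1158
nΣuv − ΣuΣv = 4632 − 5040 = -408
nΣu² − (Σu)² = 1904 − 1764 = 140; nΣv² − (Σv)² = 16696 − 14400 = 2296
r = -408 / √(140 × 2296) = -408 / 566.9568 ≈ -0.720

-0.720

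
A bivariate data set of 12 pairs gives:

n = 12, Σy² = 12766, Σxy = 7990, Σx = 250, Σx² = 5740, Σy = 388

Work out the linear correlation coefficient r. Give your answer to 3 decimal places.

-0.272

r = (nΣxy − ΣxΣy) / √[(nΣx² − (Σx)²)(nΣy² − (Σy)²)]
Numerator: 12×7990 − 250×388 = -1120
Denominator: √[(68880 − 62500)(153192 − 150544)] = √[6380 × 2648] = 4110.2603
r = -1120 / 4110.2603 ≈ -0.272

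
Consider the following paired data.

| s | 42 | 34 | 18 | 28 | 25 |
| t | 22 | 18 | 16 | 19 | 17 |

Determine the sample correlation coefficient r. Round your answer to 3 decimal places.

n = 5, Σs = 147, Σt = 92, Σs² = 4653, Σt² = 1714, Σst = 2781
nΣst − ΣsΣt = 13905 − 13524 = 381
nΣs² − (Σs)² = 23265 − 21609 = 1656; nΣt² − (Σt)² = 8570 − 8464 = 106
r = 381 / √(1656 × 106) = 381 / 418.9702 ≈ 0.909

0.909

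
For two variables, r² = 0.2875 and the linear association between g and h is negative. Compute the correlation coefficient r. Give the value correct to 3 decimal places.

|r| = √0.2875 = 0.536
The association is negative, so r = −0.536.

-0.536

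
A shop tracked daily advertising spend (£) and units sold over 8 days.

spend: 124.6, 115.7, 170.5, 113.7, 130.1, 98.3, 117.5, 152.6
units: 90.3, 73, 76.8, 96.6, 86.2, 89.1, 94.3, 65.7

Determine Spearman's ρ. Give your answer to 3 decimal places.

-0.524

Rank spend: 5, 3, 8, 2, 6, 1, 4, 7
Rank units: 6, 2, 3, 8, 4, 5, 7, 1
d = rank(spend) − rank(units): -1, 1, 5, -6, 2, -4, -3, 6; Σd² = 128
ρ = 1 − 6Σd² / [n(n²−1)] = 1 − 6×128 / (8×63) = 1 − 768/504 ≈ -0.524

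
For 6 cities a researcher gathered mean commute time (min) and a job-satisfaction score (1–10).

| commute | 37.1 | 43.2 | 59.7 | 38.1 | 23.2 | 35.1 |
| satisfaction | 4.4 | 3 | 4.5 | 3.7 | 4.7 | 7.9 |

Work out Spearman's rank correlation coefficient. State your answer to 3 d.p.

Rank commute: 3, 5, 6, 4, 1, 2
Rank satisfaction: 3, 1, 4, 2, 5, 6
d = rank(commute) − rank(satisfaction): 0, 4, 2, 2, -4, -4; Σd² = 56
ρ = 1 − 6Σd² / [n(n²−1)] = 1 − 6×56 / (6×35) = 1 − 336/210 ≈ -0.600

-0.600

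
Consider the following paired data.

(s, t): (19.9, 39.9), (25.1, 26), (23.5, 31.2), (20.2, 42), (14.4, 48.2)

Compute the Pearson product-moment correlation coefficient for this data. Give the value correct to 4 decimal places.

-0.9612

n = 5, Σs = 103.1, Σt = 187.3, Σs² = 2193.67, Σt² = 7328.69, Σst = 3722.29
nΣst − ΣsΣt = 18611.45 − 19310.63 = -699.18
nΣs² − (Σs)² = 10968.35 − 10629.61 = 338.74; nΣt² − (Σt)² = 36643.45 − 35081.29 = 1562.16
r = -699.18 / √(338.74 × 1562.16) = -699.18 / 727.4380 ≈ -0.9612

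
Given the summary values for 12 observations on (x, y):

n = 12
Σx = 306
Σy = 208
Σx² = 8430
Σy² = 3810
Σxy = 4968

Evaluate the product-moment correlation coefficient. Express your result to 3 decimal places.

-0.938

r = (nΣxy − ΣxΣy) / √[(nΣx² − (Σx)²)(nΣy² − (Σy)²)]
Numerator: 12×4968 − 306×208 = -4032
Denominator: √[(101160 − 93636)(45720 − 43264)] = √[7524 × 2456] = 4298.7142
r = -4032 / 4298.7142 ≈ -0.938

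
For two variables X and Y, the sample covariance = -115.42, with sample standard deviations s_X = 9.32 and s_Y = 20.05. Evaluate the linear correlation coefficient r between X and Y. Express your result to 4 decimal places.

-0.6177

r = Cov(X,Y) / (s_X · s_Y) = -115.42 / (9.32 × 20.05)
  = -115.42 / 186.8660 ≈ -0.6177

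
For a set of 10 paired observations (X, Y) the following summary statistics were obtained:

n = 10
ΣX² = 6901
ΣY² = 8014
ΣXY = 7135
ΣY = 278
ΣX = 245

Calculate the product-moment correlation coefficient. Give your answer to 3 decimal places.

r = (nΣXY − ΣXΣY) / √[(nΣX² − (ΣX)²)(nΣY² − (ΣY)²)]
Numerator: 10×7135 − 245×278 = 3240
Denominator: √[(69010 − 60025)(80140 − 77284)] = √[8985 × 2856] = 5065.6846
r = 3240 / 5065.6846 ≈ 0.640

0.640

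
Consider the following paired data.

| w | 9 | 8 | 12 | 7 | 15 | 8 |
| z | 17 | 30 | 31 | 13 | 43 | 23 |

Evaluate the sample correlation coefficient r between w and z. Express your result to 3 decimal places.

n = 6, Σw = 59, Σz = 157, Σw² = 627, Σz² = 4697, Σwz = 1685
nΣwz − ΣwΣz = 10110 − 9263 = 847
nΣw² − (Σw)² = 3762 − 3481 = 281; nΣz² − (Σz)² = 28182 − 24649 = 3533
r = 847 / √(281 × 3533) = 847 / 996.3799 ≈ 0.850

0.850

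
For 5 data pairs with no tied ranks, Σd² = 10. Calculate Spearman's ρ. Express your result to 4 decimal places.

0.5000

ρ = 1 − 6Σd² / [n(n²−1)] = 1 − 6×10 / (5×24)
  = 1 − 60/120 = 1 − 0.50000 ≈ 0.5000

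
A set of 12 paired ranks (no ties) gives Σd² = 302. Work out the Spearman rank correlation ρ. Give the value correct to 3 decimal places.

ρ = 1 − 6Σd² / [n(n²−1)] = 1 − 6×302 / (12×143)
  = 1 − 1812/1716 = 1 − 1.0559 ≈ -0.056

-0.056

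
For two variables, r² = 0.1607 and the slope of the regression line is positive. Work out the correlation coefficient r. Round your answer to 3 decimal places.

0.401

|r| = √0.1607 = 0.401
The association is positive, so r = 0.401.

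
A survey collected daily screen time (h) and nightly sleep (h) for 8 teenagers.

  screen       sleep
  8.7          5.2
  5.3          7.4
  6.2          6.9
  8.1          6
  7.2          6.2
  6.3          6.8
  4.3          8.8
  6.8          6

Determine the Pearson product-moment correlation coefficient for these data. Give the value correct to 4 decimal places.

n = 8, Σx = 52.9, Σy = 53.3, Σx² = 364.09, Σy² = 363.53, Σxy = 341.96
nΣxy − ΣxΣy = 2735.68 − 2819.57 = -83.89
nΣx² − (Σx)² = 2912.72 − 2798.41 = 114.31; nΣy² − (Σy)² = 2908.24 − 2840.89 = 67.35
r = -83.89 / √(114.31 × 67.35) = -83.89 / 87.7427 ≈ -0.9561

-0.9561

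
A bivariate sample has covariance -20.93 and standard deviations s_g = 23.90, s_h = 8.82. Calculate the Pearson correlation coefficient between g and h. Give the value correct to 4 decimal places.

r = Cov(g,h) / (s_g · s_h) = -20.93 / (23.90 × 8.82)
  = -20.93 / 210.7980 ≈ -0.0993

-0.0993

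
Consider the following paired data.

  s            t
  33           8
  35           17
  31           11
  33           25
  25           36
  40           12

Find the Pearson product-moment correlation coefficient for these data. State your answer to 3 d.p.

n = 6, Σs = 197, Σt = 109, Σs² = 6589, Σt² = 2539, Σst = 3405
nΣst − ΣsΣt = 20430 − 21473 = -1043
nΣs² − (Σs)² = 39534 − 38809 = 725; nΣt² − (Σt)² = 15234 − 11881 = 3353
r = -1043 / √(725 × 3353) = -1043 / 1559.1424 ≈ -0.669

-0.669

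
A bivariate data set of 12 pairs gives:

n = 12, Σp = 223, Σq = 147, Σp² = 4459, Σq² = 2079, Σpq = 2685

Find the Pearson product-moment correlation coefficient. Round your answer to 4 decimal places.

-0.1579

r = (nΣpq − ΣpΣq) / √[(nΣp² − (Σp)²)(nΣq² − (Σq)²)]
Numerator: 12×2685 − 223×147 = -561
Denominator: √[(53508 − 49729)(24948 − 21609)] = √[3779 × 3339] = 3552.1938
r = -561 / 3552.1938 ≈ -0.1579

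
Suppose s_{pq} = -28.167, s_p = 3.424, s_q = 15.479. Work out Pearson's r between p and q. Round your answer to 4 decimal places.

-0.5315

r = Cov(p,q) / (s_p · s_q) = -28.167 / (3.424 × 15.479)
  = -28.167 / 53.0001 ≈ -0.5315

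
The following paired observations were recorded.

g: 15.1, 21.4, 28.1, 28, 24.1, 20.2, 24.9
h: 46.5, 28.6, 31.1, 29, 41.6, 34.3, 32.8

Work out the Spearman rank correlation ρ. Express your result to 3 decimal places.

-0.536

Rank g: 1, 3, 7, 6, 4, 2, 5
Rank h: 7, 1, 3, 2, 6, 5, 4
d = rank(g) − rank(h): -6, 2, 4, 4, -2, -3, 1; Σd² = 86
ρ = 1 − 6Σd² / [n(n²−1)] = 1 − 6×86 / (7×48) = 1 − 516/336 ≈ -0.536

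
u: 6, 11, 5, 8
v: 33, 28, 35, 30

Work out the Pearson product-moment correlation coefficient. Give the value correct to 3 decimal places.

n = 4, Σu = 30, Σv = 126, Σu² = 246, Σv² = 3998, Σuv = 921
nΣuv − ΣuΣv = 3684 − 3780 = -96
nΣu² − (Σu)² = 984 − 900 = 84; nΣv² − (Σv)² = 15992 − 15876 = 116
r = -96 / √(84 × 116) = -96 / 98.7117 ≈ -0.973

-0.973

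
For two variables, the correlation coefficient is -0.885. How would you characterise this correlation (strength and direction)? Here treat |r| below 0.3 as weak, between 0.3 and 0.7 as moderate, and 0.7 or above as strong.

strong negative

r = -0.885 < 0 so the relationship is negative.
|r| = 0.885, which falls in the strong range.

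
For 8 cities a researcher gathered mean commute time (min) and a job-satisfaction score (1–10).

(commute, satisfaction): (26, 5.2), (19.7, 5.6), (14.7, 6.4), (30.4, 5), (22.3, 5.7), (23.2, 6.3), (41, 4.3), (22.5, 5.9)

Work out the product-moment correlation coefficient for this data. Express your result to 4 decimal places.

-0.9045

n = 8, Σx = 199.8, Σy = 44.4, Σx² = 5427.12, Σy² = 249.84, Σxy = 1073.92
nΣxy − ΣxΣy = 8591.36 − 8871.12 = -279.76
nΣx² − (Σx)² = 43416.96 − 39920.04 = 3496.92; nΣy² − (Σy)² = 1998.72 − 1971.36 = 27.36
r = -279.76 / √(3496.92 × 27.36) = -279.76 / 309.3149 ≈ -0.9045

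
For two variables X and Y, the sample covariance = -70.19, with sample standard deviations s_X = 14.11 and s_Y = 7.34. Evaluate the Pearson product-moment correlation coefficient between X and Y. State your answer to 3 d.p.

r = Cov(X,Y) / (s_X · s_Y) = -70.19 / (14.11 × 7.34)
  = -70.19 / 103.5674 ≈ -0.678

-0.678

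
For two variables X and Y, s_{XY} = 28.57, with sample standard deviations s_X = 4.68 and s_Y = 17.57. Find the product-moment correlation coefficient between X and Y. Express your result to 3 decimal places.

0.347

r = Cov(X,Y) / (s_X · s_Y) = 28.57 / (4.68 × 17.57)
  = 28.57 / 82.2276 ≈ 0.347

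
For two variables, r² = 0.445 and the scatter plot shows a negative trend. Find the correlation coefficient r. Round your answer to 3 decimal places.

|r| = √0.445 = 0.667
The association is negative, so r = −0.667.

-0.667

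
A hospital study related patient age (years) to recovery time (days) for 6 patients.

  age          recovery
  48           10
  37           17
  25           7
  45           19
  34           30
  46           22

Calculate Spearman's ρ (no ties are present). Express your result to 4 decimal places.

0.0857

Rank age: 6, 3, 1, 4, 2, 5
Rank recovery: 2, 3, 1, 4, 6, 5
d = rank(age) − rank(recovery): 4, 0, 0, 0, -4, 0; Σd² = 32
ρ = 1 − 6Σd² / [n(n²−1)] = 1 − 6×32 / (6×35) = 1 − 192/210 ≈ 0.0857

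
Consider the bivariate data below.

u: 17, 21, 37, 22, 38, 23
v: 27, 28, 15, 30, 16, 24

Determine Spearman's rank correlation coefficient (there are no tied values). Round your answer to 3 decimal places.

-0.714

Rank u: 1, 2, 5, 3, 6, 4
Rank v: 4, 5, 1, 6, 2, 3
d = rank(u) − rank(v): -3, -3, 4, -3, 4, 1; Σd² = 60
ρ = 1 − 6Σd² / [n(n²−1)] = 1 − 6×60 / (6×35) = 1 − 360/210 ≈ -0.714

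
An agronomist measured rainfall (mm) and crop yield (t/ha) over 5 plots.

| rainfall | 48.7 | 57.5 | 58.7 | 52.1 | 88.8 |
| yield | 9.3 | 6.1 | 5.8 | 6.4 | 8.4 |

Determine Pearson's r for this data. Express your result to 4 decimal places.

n = 5, Σx = 305.8, Σy = 36, Σx² = 19723.48, Σy² = 268.86, Σxy = 2223.48
nΣxy − ΣxΣy = 11117.4 − 11008.8 = 108.6
nΣx² − (Σx)² = 98617.4 − 93513.64 = 5103.76; nΣy² − (Σy)² = 1344.3 − 1296 = 48.3
r = 108.6 / √(5103.76 × 48.3) = 108.6 / 496.4994 ≈ 0.2187

0.2187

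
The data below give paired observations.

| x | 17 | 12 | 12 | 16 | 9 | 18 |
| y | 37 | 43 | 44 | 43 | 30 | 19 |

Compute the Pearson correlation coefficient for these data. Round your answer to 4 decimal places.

n = 6, Σx = 84, Σy = 216, Σx² = 1238, Σy² = 8264, Σxy = 2973
nΣxy − ΣxΣy = 17838 − 18144 = -306
nΣx² − (Σx)² = 7428 − 7056 = 372; nΣy² − (Σy)² = 49584 − 46656 = 2928
r = -306 / √(372 × 2928) = -306 / 1043.6551 ≈ -0.2932

-0.2932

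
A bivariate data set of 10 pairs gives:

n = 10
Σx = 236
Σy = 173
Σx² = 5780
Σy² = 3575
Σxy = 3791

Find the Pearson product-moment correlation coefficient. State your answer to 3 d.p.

r = (nΣxy − ΣxΣy) / √[(nΣx² − (Σx)²)(nΣy² − (Σy)²)]
Numerator: 10×3791 − 236×173 = -2918
Denominator: √[(57800 − 55696)(35750 − 29929)] = √[2104 × 5821] = 3499.6263
r = -2918 / 3499.6263 ≈ -0.834

-0.834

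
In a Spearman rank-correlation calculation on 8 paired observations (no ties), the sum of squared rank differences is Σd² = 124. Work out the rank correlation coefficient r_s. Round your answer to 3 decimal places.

-0.476

ρ = 1 − 6Σd² / [n(n²−1)] = 1 − 6×124 / (8×63)
  = 1 − 744/504 = 1 − 1.4762 ≈ -0.476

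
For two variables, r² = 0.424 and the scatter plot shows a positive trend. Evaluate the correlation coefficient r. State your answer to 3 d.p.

0.651

|r| = √0.424 = 0.651
The association is positive, so r = 0.651.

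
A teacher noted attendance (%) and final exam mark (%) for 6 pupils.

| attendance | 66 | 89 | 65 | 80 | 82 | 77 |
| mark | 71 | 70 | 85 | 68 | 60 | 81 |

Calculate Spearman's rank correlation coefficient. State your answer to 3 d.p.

Rank attendance: 2, 6, 1, 4, 5, 3
Rank mark: 4, 3, 6, 2, 1, 5
d = rank(attendance) − rank(mark): -2, 3, -5, 2, 4, -2; Σd² = 62
ρ = 1 − 6Σd² / [n(n²−1)] = 1 − 6×62 / (6×35) = 1 − 372/210 ≈ -0.771

-0.771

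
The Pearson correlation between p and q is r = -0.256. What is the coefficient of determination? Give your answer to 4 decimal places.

0.0655

r² = (-0.256)² = 0.0655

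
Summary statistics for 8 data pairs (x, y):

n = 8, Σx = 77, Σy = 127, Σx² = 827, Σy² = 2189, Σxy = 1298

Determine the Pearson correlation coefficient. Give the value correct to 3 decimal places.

r = (nΣxy − ΣxΣy) / √[(nΣx² − (Σx)²)(nΣy² − (Σy)²)]
Numerator: 8×1298 − 77×127 = 605
Denominator: √[(6616 − 5929)(17512 − 16129)] = √[687 × 1383] = 974.7415
r = 605 / 974.7415 ≈ 0.621

0.621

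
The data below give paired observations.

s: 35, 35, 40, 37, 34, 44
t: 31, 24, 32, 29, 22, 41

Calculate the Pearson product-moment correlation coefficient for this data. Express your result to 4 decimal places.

0.9100

n = 6, Σs = 225, Σt = 179, Σs² = 8511, Σt² = 5567, Σst = 6830
nΣst − ΣsΣt = 40980 − 40275 = 705
nΣs² − (Σs)² = 51066 − 50625 = 441; nΣt² − (Σt)² = 33402 − 32041 = 1361
r = 705 / √(441 × 1361) = 705 / 774.7264 ≈ 0.9100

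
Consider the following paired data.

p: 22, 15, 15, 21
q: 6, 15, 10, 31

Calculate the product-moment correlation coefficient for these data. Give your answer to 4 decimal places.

n = 4, Σp = 73, Σq = 62, Σp² = 1375, Σq² = 1322, Σpq = 1158
nΣpq − ΣpΣq = 4632 − 4526 = 106
nΣp² − (Σp)² = 5500 − 5329 = 171; nΣq² − (Σq)² = 5288 − 3844 = 1444
r = 106 / √(171 × 1444) = 106 / 496.9145 ≈ 0.2133

0.2133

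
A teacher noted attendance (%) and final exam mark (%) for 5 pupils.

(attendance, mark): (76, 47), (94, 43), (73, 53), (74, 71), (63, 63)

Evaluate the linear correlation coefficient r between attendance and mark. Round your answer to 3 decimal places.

n = 5, Σx = 380, Σy = 277, Σx² = 29386, Σy² = 15877, Σxy = 20706
nΣxy − ΣxΣy = 103530 − 105260 = -1730
nΣx² − (Σx)² = 146930 − 144400 = 2530; nΣy² − (Σy)² = 79385 − 76729 = 2656
r = -1730 / √(2530 × 2656) = -1730 / 2592.2346 ≈ -0.667

-0.667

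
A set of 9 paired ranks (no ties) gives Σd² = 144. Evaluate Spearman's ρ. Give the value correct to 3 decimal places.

ρ = 1 − 6Σd² / [n(n²−1)] = 1 − 6×144 / (9×80)
  = 1 − 864/720 = 1 − 1.2000 ≈ -0.200

-0.200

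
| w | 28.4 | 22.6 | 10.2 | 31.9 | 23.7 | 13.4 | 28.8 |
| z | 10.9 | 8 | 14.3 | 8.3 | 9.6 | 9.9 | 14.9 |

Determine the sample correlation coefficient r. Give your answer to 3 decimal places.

-0.251

n = 7, Σw = 159, Σz = 75.9, Σw² = 4009.66, Σz² = 868.37, Σwz = 1690.29
nΣwz − ΣwΣz = 11832.03 − 12068.1 = -236.07
nΣw² − (Σw)² = 28067.62 − 25281 = 2786.62; nΣz² − (Σz)² = 6078.59 − 5760.81 = 317.78
r = -236.07 / √(2786.62 × 317.78) = -236.07 / 941.0272 ≈ -0.251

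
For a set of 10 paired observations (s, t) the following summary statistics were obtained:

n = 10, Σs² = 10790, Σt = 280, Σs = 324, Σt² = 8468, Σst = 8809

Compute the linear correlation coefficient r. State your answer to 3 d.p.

-0.614

r = (nΣst − ΣsΣt) / √[(nΣs² − (Σs)²)(nΣt² − (Σt)²)]
Numerator: 10×8809 − 324×280 = -2630
Denominator: √[(107900 − 104976)(84680 − 78400)] = √[2924 × 6280] = 4285.1744
r = -2630 / 4285.1744 ≈ -0.614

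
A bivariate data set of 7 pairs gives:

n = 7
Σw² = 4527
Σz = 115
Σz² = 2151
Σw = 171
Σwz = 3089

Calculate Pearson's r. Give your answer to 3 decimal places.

0.925

r = (nΣwz − ΣwΣz) / √[(nΣw² − (Σw)²)(nΣz² − (Σz)²)]
Numerator: 7×3089 − 171×115 = 1958
Denominator: √[(31689 − 29241)(15057 − 13225)] = √[2448 × 1832] = 2117.7195
r = 1958 / 2117.7195 ≈ 0.925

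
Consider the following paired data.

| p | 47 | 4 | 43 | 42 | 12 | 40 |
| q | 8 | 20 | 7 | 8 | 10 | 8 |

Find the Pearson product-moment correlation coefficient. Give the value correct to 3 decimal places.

-0.837

n = 6, Σp = 188, Σq = 61, Σp² = 7582, Σq² = 741, Σpq = 1533
nΣpq − ΣpΣq = 9198 − 11468 = -2270
nΣp² − (Σp)² = 45492 − 35344 = 10148; nΣq² − (Σq)² = 4446 − 3721 = 725
r = -2270 / √(10148 × 725) = -2270 / 2712.4343 ≈ -0.837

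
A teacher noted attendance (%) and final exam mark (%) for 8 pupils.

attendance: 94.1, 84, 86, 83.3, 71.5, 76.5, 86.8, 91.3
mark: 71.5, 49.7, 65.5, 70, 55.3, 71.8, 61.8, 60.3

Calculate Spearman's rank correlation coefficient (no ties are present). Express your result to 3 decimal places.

0.095

Rank attendance: 8, 4, 5, 3, 1, 2, 6, 7
Rank mark: 7, 1, 5, 6, 2, 8, 4, 3
d = rank(attendance) − rank(mark): 1, 3, 0, -3, -1, -6, 2, 4; Σd² = 76
ρ = 1 − 6Σd² / [n(n²−1)] = 1 − 6×76 / (8×63) = 1 − 456/504 ≈ 0.095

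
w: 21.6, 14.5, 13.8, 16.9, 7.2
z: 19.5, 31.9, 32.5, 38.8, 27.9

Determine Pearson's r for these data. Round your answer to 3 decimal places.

-0.269

n = 5, Σw = 74, Σz = 150.6, Σw² = 1204.7, Σz² = 4737.96, Σwz = 2188.85
nΣwz − ΣwΣz = 10944.25 − 11144.4 = -200.15
nΣw² − (Σw)² = 6023.5 − 5476 = 547.5; nΣz² − (Σz)² = 23689.8 − 22680.36 = 1009.44
r = -200.15 / √(547.5 × 1009.44) = -200.15 / 743.4167 ≈ -0.269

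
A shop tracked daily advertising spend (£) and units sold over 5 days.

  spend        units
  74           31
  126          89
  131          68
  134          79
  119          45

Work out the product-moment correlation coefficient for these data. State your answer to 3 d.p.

0.812

n = 5, Σx = 584, Σy = 312, Σx² = 70630, Σy² = 21772, Σxy = 38357
nΣxy − ΣxΣy = 191785 − 182208 = 9577
nΣx² − (Σx)² = 353150 − 341056 = 12094; nΣy² − (Σy)² = 108860 − 97344 = 11516
r = 9577 / √(12094 × 11516) = 9577 / 11801.4619 ≈ 0.812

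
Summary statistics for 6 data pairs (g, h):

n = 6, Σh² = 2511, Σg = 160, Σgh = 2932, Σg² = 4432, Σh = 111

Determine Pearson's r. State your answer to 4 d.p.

-0.1018

r = (nΣgh − ΣgΣh) / √[(nΣg² − (Σg)²)(nΣh² − (Σh)²)]
Numerator: 6×2932 − 160×111 = -168
Denominator: √[(26592 − 25600)(15066 − 12321)] = √[992 × 2745] = 1650.1636
r = -168 / 1650.1636 ≈ -0.1018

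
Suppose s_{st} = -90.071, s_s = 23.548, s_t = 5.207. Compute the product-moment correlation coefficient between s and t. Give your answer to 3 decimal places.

r = Cov(s,t) / (s_s · s_t) = -90.071 / (23.548 × 5.207)
  = -90.071 / 122.6144 ≈ -0.735

-0.735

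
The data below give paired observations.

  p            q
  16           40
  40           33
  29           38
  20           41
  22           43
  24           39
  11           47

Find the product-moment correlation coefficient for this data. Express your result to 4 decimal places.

-0.9093

n = 7, Σp = 162, Σq = 281, Σp² = 4278, Σq² = 11393, Σpq = 6281
nΣpq − ΣpΣq = 43967 − 45522 = -1555
nΣp² − (Σp)² = 29946 − 26244 = 3702; nΣq² − (Σq)² = 79751 − 78961 = 790
r = -1555 / √(3702 × 790) = -1555 / 1710.1403 ≈ -0.9093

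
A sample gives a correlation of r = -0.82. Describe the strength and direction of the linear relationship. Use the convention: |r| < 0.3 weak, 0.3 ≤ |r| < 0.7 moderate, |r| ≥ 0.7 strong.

r = -0.82 < 0 so the relationship is negative.
|r| = 0.82, which falls in the strong range.

strong negative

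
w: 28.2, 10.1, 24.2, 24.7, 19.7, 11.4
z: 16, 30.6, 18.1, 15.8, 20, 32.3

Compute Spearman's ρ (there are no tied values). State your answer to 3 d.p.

Rank w: 6, 1, 4, 5, 3, 2
Rank z: 2, 5, 3, 1, 4, 6
d = rank(w) − rank(z): 4, -4, 1, 4, -1, -4; Σd² = 66
ρ = 1 − 6Σd² / [n(n²−1)] = 1 − 6×66 / (6×35) = 1 − 396/210 ≈ -0.886

-0.886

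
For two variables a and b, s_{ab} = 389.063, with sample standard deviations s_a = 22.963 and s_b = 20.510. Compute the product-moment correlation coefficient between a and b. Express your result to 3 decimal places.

0.826

r = Cov(a,b) / (s_a · s_b) = 389.063 / (22.963 × 20.510)
  = 389.063 / 470.9711 ≈ 0.826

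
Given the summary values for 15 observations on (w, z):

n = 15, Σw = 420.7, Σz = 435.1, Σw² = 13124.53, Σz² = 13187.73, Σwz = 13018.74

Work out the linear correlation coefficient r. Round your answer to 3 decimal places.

r = (nΣwz − ΣwΣz) / √[(nΣw² − (Σw)²)(nΣz² − (Σz)²)]
Numerator: 15×13018.74 − 420.7×435.1 = 12234.53
Denominator: √[(196867.95 − 176988.49)(197815.95 − 189312.01)] = √[19879.46 × 8503.94] = 13002.0666
r = 12234.53 / 13002.0666 ≈ 0.941

0.941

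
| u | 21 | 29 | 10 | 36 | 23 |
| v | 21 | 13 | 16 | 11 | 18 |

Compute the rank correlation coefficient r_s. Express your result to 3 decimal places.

Rank u: 2, 4, 1, 5, 3
Rank v: 5, 2, 3, 1, 4
d = rank(u) − rank(v): -3, 2, -2, 4, -1; Σd² = 34
ρ = 1 − 6Σd² / [n(n²−1)] = 1 − 6×34 / (5×24) = 1 − 204/120 ≈ -0.700

-0.700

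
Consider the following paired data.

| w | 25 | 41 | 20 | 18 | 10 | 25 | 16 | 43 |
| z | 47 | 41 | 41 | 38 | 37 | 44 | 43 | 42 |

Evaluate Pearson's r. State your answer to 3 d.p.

n = 8, Σw = 198, Σz = 333, Σw² = 5860, Σz² = 13933, Σwz = 8324
nΣwz − ΣwΣz = 66592 − 65934 = 658
nΣw² − (Σw)² = 46880 − 39204 = 7676; nΣz² − (Σz)² = 111464 − 110889 = 575
r = 658 / √(7676 × 575) = 658 / 2100.8808 ≈ 0.313

0.313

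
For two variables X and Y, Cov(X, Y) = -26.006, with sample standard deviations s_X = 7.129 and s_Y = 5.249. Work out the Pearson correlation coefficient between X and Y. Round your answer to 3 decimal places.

-0.695

r = Cov(X,Y) / (s_X · s_Y) = -26.006 / (7.129 × 5.249)
  = -26.006 / 37.4201 ≈ -0.695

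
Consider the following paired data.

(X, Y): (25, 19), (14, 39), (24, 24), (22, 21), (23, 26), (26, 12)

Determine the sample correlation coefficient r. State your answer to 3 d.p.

n = 6, ΣX = 134, ΣY = 141, ΣX² = 3086, ΣY² = 3719, ΣXY = 2969
nΣXY − ΣXΣY = 17814 − 18894 = -1080
nΣX² − (ΣX)² = 18516 − 17956 = 560; nΣY² − (ΣY)² = 22314 − 19881 = 2433
r = -1080 / √(560 × 2433) = -1080 / 1167.2532 ≈ -0.925

-0.925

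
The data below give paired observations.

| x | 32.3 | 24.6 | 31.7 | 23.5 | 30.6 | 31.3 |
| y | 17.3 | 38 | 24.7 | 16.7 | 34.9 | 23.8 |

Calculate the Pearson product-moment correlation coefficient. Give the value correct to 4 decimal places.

n = 6, Σx = 174, Σy = 155.4, Σx² = 5121.64, Σy² = 4416.72, Σxy = 4481.91
nΣxy − ΣxΣy = 26891.46 − 27039.6 = -148.14
nΣx² − (Σx)² = 30729.84 − 30276 = 453.84; nΣy² − (Σy)² = 26500.32 − 24149.16 = 2351.16
r = -148.14 / √(453.84 × 2351.16) = -148.14 / 1032.9813 ≈ -0.1434

-0.1434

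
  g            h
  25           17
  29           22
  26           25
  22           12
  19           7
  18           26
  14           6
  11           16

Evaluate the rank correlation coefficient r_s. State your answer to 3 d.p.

0.429

Rank g: 6, 8, 7, 5, 4, 3, 2, 1
Rank h: 5, 6, 7, 3, 2, 8, 1, 4
d = rank(g) − rank(h): 1, 2, 0, 2, 2, -5, 1, -3; Σd² = 48
ρ = 1 − 6Σd² / [n(n²−1)] = 1 − 6×48 / (8×63) = 1 − 288/504 ≈ 0.429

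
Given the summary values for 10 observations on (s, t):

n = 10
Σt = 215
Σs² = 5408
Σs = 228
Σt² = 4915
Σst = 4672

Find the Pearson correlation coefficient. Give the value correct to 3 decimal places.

r = (nΣst − ΣsΣt) / √[(nΣs² − (Σs)²)(nΣt² − (Σt)²)]
Numerator: 10×4672 − 228×215 = -2300
Denominator: √[(54080 − 51984)(49150 − 46225)] = √[2096 × 2925] = 2476.0452
r = -2300 / 2476.0452 ≈ -0.929

-0.929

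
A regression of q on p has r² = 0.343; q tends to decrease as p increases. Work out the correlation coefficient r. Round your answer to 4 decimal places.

|r| = √0.343 = 0.5857
The association is negative, so r = −0.5857.

-0.5857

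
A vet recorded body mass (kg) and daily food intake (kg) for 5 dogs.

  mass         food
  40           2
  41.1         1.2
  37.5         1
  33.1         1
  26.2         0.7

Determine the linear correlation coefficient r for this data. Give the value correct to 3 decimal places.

n = 5, Σx = 177.9, Σy = 5.9, Σx² = 6477.51, Σy² = 7.93, Σxy = 218.26
nΣxy − ΣxΣy = 1091.3 − 1049.61 = 41.69
nΣx² − (Σx)² = 32387.55 − 31648.41 = 739.14; nΣy² − (Σy)² = 39.65 − 34.81 = 4.84
r = 41.69 / √(739.14 × 4.84) = 41.69 / 59.8117 ≈ 0.697

0.697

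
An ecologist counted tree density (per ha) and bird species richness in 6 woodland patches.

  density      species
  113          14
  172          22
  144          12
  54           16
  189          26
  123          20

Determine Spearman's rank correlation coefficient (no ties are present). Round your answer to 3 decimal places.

Rank density: 2, 5, 4, 1, 6, 3
Rank species: 2, 5, 1, 3, 6, 4
d = rank(density) − rank(species): 0, 0, 3, -2, 0, -1; Σd² = 14
ρ = 1 − 6Σd² / [n(n²−1)] = 1 − 6×14 / (6×35) = 1 − 84/210 ≈ 0.600

0.600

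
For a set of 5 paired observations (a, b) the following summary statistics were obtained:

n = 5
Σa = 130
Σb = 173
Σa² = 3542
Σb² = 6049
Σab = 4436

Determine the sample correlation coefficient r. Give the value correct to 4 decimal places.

r = (nΣab − ΣaΣb) / √[(nΣa² − (Σa)²)(nΣb² − (Σb)²)]
Numerator: 5×4436 − 130×173 = -310
Denominator: √[(17710 − 16900)(30245 − 29929)] = √[810 × 316] = 505.9249
r = -310 / 505.9249 ≈ -0.6127

-0.6127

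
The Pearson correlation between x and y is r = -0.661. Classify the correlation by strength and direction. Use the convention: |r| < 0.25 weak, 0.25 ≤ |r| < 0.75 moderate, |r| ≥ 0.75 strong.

moderate negative

r = -0.661 < 0 so the relationship is negative.
|r| = 0.661, which falls in the moderate range.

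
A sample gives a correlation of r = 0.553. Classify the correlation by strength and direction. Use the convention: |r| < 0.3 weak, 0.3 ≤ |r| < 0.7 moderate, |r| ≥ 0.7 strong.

r = 0.553 > 0 so the relationship is positive.
|r| = 0.553, which falls in the moderate range.

moderate positive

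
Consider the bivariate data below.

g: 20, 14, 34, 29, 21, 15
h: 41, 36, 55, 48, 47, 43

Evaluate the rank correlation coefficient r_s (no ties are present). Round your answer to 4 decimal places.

Rank g: 3, 1, 6, 5, 4, 2
Rank h: 2, 1, 6, 5, 4, 3
d = rank(g) − rank(h): 1, 0, 0, 0, 0, -1; Σd² = 2
ρ = 1 − 6Σd² / [n(n²−1)] = 1 − 6×2 / (6×35) = 1 − 12/210 ≈ 0.9429

0.9429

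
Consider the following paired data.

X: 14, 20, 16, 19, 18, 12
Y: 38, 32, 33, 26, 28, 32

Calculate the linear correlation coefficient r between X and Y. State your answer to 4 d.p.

-0.5662

n = 6, ΣX = 99, ΣY = 189, ΣX² = 1681, ΣY² = 6041, ΣXY = 3082
nΣXY − ΣXΣY = 18492 − 18711 = -219
nΣX² − (ΣX)² = 10086 − 9801 = 285; nΣY² − (ΣY)² = 36246 − 35721 = 525
r = -219 / √(285 × 525) = -219 / 386.8139 ≈ -0.5662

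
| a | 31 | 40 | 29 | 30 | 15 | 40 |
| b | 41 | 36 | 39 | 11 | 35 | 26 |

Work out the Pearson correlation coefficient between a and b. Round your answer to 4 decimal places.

-0.1157

n = 6, Σa = 185, Σb = 188, Σa² = 6127, Σb² = 6520, Σab = 5737
nΣab − ΣaΣb = 34422 − 34780 = -358
nΣa² − (Σa)² = 36762 − 34225 = 2537; nΣb² − (Σb)² = 39120 − 35344 = 3776
r = -358 / √(2537 × 3776) = -358 / 3095.1110 ≈ -0.1157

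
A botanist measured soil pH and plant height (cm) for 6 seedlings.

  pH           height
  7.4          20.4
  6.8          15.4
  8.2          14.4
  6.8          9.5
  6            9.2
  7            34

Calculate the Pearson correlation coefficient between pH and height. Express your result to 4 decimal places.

n = 6, Σx = 42.2, Σy = 102.9, Σx² = 299.48, Σy² = 2191.57, Σxy = 731.56
nΣxy − ΣxΣy = 4389.36 − 4342.38 = 46.98
nΣx² − (Σx)² = 1796.88 − 1780.84 = 16.04; nΣy² − (Σy)² = 13149.42 − 10588.41 = 2561.01
r = 46.98 / √(16.04 × 2561.01) = 46.98 / 202.6786 ≈ 0.2318

0.2318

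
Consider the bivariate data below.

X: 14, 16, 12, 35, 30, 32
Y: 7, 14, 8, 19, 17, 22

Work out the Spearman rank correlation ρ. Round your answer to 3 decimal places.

Rank X: 2, 3, 1, 6, 4, 5
Rank Y: 1, 3, 2, 5, 4, 6
d = rank(X) − rank(Y): 1, 0, -1, 1, 0, -1; Σd² = 4
ρ = 1 − 6Σd² / [n(n²−1)] = 1 − 6×4 / (6×35) = 1 − 24/210 ≈ 0.886

0.886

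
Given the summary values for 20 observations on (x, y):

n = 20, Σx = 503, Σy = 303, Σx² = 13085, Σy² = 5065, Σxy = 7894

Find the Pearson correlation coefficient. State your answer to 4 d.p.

0.6024

r = (nΣxy − ΣxΣy) / √[(nΣx² − (Σx)²)(nΣy² − (Σy)²)]
Numerator: 20×7894 − 503×303 = 5471
Denominator: √[(261700 − 253009)(101300 − 91809)] = √[8691 × 9491] = 9082.1958
r = 5471 / 9082.1958 ≈ 0.6024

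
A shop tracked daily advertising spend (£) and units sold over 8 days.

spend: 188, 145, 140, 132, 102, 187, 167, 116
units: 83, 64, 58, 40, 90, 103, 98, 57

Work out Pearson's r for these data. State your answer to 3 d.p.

n = 8, Σx = 1177, Σy = 593, Σx² = 180111, Σy² = 47511, Σxy = 89703
nΣxy − ΣxΣy = 717624 − 697961 = 19663
nΣx² − (Σx)² = 1440888 − 1385329 = 55559; nΣy² − (Σy)² = 380088 − 351649 = 28439
r = 19663 / √(55559 × 28439) = 19663 / 39749.7472 ≈ 0.495

0.495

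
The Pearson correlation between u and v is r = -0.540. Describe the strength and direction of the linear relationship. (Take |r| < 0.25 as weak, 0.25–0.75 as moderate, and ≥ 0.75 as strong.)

moderate negative

r = -0.540 < 0 so the relationship is negative.
|r| = 0.540, which falls in the moderate range.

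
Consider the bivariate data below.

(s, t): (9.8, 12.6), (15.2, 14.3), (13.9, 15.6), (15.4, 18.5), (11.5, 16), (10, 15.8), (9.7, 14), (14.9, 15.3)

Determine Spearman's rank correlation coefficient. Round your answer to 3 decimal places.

Rank s: 2, 7, 5, 8, 4, 3, 1, 6
Rank t: 1, 3, 5, 8, 7, 6, 2, 4
d = rank(s) − rank(t): 1, 4, 0, 0, -3, -3, -1, 2; Σd² = 40
ρ = 1 − 6Σd² / [n(n²−1)] = 1 − 6×40 / (8×63) = 1 − 240/504 ≈ 0.524

0.524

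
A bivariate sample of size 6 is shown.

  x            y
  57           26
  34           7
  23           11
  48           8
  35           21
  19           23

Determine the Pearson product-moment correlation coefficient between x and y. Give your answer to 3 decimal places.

n = 6, Σx = 216, Σy = 96, Σx² = 8824, Σy² = 1880, Σxy = 3529
nΣxy − ΣxΣy = 21174 − 20736 = 438
nΣx² − (Σx)² = 52944 − 46656 = 6288; nΣy² − (Σy)² = 11280 − 9216 = 2064
r = 438 / √(6288 × 2064) = 438 / 3602.5591 ≈ 0.122

0.122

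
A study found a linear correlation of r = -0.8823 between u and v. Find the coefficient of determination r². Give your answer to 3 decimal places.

0.778

r² = (-0.8823)² = 0.778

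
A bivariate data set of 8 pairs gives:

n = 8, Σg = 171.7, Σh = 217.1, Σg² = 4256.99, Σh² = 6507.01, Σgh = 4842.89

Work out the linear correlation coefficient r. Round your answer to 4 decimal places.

0.3091

r = (nΣgh − ΣgΣh) / √[(nΣg² − (Σg)²)(nΣh² − (Σh)²)]
Numerator: 8×4842.89 − 171.7×217.1 = 1467.05
Denominator: √[(34055.92 − 29480.89)(52056.08 − 47132.41)] = √[4575.03 × 4923.67] = 4746.1498
r = 1467.05 / 4746.1498 ≈ 0.3091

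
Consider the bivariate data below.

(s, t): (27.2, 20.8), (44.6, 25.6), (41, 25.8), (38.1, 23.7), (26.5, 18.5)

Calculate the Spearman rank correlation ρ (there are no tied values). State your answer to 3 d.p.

Rank s: 2, 5, 4, 3, 1
Rank t: 2, 4, 5, 3, 1
d = rank(s) − rank(t): 0, 1, -1, 0, 0; Σd² = 2
ρ = 1 − 6Σd² / [n(n²−1)] = 1 − 6×2 / (5×24) = 1 − 12/120 ≈ 0.900

0.900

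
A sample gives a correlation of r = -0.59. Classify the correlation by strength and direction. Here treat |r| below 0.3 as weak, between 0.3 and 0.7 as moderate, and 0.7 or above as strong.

moderate negative

r = -0.59 < 0 so the relationship is negative.
|r| = 0.59, which falls in the moderate range.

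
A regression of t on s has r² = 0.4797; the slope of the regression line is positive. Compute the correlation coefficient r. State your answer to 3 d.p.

|r| = √0.4797 = 0.693
The association is positive, so r = 0.693.

0.693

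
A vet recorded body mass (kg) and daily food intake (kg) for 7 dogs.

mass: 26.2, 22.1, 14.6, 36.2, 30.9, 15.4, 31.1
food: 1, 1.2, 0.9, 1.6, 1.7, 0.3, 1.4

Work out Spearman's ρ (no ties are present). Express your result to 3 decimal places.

Rank mass: 4, 3, 1, 7, 5, 2, 6
Rank food: 3, 4, 2, 6, 7, 1, 5
d = rank(mass) − rank(food): 1, -1, -1, 1, -2, 1, 1; Σd² = 10
ρ = 1 − 6Σd² / [n(n²−1)] = 1 − 6×10 / (7×48) = 1 − 60/336 ≈ 0.821

0.821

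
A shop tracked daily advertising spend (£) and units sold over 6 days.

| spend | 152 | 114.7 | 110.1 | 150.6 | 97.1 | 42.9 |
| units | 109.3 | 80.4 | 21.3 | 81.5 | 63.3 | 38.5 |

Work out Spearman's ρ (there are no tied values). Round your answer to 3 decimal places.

Rank spend: 6, 4, 3, 5, 2, 1
Rank units: 6, 4, 1, 5, 3, 2
d = rank(spend) − rank(units): 0, 0, 2, 0, -1, -1; Σd² = 6
ρ = 1 − 6Σd² / [n(n²−1)] = 1 − 6×6 / (6×35) = 1 − 36/210 ≈ 0.829

0.829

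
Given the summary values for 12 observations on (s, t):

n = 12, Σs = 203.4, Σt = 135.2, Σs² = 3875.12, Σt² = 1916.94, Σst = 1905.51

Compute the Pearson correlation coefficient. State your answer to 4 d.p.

r = (nΣst − ΣsΣt) / √[(nΣs² − (Σs)²)(nΣt² − (Σt)²)]
Numerator: 12×1905.51 − 203.4×135.2 = -4633.56
Denominator: √[(46501.44 − 41371.56)(23003.28 − 18279.04)] = √[5129.88 × 4724.24] = 4922.8837
r = -4633.56 / 4922.8837 ≈ -0.9412

-0.9412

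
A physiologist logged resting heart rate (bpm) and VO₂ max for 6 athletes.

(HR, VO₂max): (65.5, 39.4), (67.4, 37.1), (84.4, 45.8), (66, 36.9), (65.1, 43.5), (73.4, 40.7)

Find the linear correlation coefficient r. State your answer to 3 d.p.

n = 6, Σx = 421.8, Σy = 243.4, Σx² = 29937.94, Σy² = 9936.76, Σxy = 17201.39
nΣxy − ΣxΣy = 103208.34 − 102666.12 = 542.22
nΣx² − (Σx)² = 179627.64 − 177915.24 = 1712.4; nΣy² − (Σy)² = 59620.56 − 59243.56 = 377
r = 542.22 / √(1712.4 × 377) = 542.22 / 803.4767 ≈ 0.675

0.675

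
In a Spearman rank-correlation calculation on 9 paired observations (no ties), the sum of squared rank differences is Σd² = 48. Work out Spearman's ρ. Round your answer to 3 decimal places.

0.600

ρ = 1 − 6Σd² / [n(n²−1)] = 1 − 6×48 / (9×80)
  = 1 − 288/720 = 1 − 0.4000 ≈ 0.600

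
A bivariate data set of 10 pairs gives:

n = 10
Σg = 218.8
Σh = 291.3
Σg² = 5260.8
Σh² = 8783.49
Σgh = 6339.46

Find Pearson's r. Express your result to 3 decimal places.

r = (nΣgh − ΣgΣh) / √[(nΣg² − (Σg)²)(nΣh² − (Σh)²)]
Numerator: 10×6339.46 − 218.8×291.3 = -341.84
Denominator: √[(52608 − 47873.44)(87834.9 − 84855.69)] = √[4734.56 × 2979.21] = 3755.6955
r = -341.84 / 3755.6955 ≈ -0.091

-0.091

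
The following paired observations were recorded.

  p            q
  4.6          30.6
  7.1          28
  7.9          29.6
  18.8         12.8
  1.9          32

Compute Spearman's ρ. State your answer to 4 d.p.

Rank p: 2, 3, 4, 5, 1
Rank q: 4, 2, 3, 1, 5
d = rank(p) − rank(q): -2, 1, 1, 4, -4; Σd² = 38
ρ = 1 − 6Σd² / [n(n²−1)] = 1 − 6×38 / (5×24) = 1 − 228/120 ≈ -0.9000

-0.9000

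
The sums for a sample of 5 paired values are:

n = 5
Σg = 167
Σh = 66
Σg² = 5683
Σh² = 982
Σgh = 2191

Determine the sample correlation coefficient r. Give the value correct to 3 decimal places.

-0.124

r = (nΣgh − ΣgΣh) / √[(nΣg² − (Σg)²)(nΣh² − (Σh)²)]
Numerator: 5×2191 − 167×66 = -67
Denominator: √[(28415 − 27889)(4910 − 4356)] = √[526 × 554] = 539.8185
r = -67 / 539.8185 ≈ -0.124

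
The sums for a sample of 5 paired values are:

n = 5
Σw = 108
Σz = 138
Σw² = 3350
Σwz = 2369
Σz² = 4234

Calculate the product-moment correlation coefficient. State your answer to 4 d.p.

-0.9303

r = (nΣwz − ΣwΣz) / √[(nΣw² − (Σw)²)(nΣz² − (Σz)²)]
Numerator: 5×2369 − 108×138 = -3059
Denominator: √[(16750 − 11664)(21170 − 19044)] = √[5086 × 2126] = 3288.2877
r = -3059 / 3288.2877 ≈ -0.9303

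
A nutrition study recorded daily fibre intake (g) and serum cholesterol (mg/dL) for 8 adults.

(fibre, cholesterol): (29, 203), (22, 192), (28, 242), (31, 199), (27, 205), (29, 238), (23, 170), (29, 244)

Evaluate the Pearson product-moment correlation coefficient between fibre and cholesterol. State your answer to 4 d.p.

0.5812

n = 8, Σx = 218, Σy = 1693, Σx² = 6010, Σy² = 363343, Σxy = 46479
nΣxy − ΣxΣy = 371832 − 369074 = 2758
nΣx² − (Σx)² = 48080 − 47524 = 556; nΣy² − (Σy)² = 2906744 − 2866249 = 40495
r = 2758 / √(556 × 40495) = 2758 / 4745.0205 ≈ 0.5812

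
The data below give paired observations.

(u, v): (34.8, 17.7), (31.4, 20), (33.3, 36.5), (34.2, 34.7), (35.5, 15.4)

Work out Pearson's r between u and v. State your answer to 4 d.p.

-0.2132

n = 5, Σu = 169.2, Σv = 124.3, Σu² = 5735.78, Σv² = 3486.79, Σuv = 4192.85
nΣuv − ΣuΣv = 20964.25 − 21031.56 = -67.31
nΣu² − (Σu)² = 28678.9 − 28628.64 = 50.26; nΣv² − (Σv)² = 17433.95 − 15450.49 = 1983.46
r = -67.31 / √(50.26 × 1983.46) = -67.31 / 315.7352 ≈ -0.2132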